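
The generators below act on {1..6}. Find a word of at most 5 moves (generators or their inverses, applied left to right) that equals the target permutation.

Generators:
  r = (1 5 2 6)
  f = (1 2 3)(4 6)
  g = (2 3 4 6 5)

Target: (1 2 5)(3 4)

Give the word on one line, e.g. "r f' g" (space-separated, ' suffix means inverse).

  after g: (2 3 4 6 5)
  after f': (1 3 6 5)
  after g': (1 2 5)(3 4)

g f' g'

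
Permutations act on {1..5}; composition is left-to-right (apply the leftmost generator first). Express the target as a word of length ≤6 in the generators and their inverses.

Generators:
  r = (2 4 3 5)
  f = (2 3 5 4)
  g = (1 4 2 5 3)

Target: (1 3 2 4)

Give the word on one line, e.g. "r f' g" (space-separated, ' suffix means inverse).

g' f' r r

  after g': (1 3 5 2 4)
  after f': (1 2 5 4)
  after r: (1 4)(3 5)
  after r: (1 3 2 4)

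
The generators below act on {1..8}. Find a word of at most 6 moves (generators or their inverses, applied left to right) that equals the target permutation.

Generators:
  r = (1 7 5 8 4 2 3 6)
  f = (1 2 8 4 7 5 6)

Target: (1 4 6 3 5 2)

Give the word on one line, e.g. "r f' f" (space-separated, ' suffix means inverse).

r' f' f' f'

  after r': (1 6 3 2 4 8 5 7)
  after f': (1 5 4 2 8 7 6 3)
  after f': (1 7 5 8 4)(3 6)
  after f': (1 4 6 3 5 2)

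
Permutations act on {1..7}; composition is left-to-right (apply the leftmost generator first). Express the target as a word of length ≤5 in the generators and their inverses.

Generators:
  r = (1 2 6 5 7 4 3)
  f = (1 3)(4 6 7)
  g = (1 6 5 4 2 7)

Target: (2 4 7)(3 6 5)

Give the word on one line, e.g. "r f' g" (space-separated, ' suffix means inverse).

f r f r

  after f: (1 3)(4 6 7)
  after r: (2 6 4 5 7 3)
  after f: (1 3 2 7)(4 5)
  after r: (2 4 7)(3 6 5)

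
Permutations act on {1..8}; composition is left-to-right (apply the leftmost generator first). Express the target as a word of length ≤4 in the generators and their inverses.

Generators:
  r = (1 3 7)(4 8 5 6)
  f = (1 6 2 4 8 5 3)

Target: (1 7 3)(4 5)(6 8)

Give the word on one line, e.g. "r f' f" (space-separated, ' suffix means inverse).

r r

  after r: (1 3 7)(4 8 5 6)
  after r: (1 7 3)(4 5)(6 8)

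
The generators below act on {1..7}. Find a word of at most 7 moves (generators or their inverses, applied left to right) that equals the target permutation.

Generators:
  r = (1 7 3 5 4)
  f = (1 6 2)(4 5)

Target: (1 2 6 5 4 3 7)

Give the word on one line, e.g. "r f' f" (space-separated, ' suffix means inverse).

  after f': (1 2 6)(4 5)
  after r': (1 2 6 4 3 7)
  after f': (1 6 5 4 3 7 2)
  after f': (3 7 6 4)
  after f': (1 2 6 5 4 3 7)

f' r' f' f' f'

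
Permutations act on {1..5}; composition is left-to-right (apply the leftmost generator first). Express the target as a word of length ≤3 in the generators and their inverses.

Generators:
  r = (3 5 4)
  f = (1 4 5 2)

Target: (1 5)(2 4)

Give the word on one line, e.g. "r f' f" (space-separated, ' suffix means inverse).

f f

  after f: (1 4 5 2)
  after f: (1 5)(2 4)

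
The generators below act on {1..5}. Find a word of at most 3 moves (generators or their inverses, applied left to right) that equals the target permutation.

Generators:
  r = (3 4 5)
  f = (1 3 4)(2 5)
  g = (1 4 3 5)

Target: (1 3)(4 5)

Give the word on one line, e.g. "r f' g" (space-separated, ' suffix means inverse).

  after g: (1 4 3 5)
  after g: (1 3)(4 5)

g g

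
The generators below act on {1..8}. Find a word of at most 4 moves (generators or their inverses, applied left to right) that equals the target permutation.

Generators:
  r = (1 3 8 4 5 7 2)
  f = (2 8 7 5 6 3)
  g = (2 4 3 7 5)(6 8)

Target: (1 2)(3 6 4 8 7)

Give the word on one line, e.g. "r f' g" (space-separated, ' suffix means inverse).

  after f': (2 3 6 5 7 8)
  after r': (1 2)(3 6 4 8 7)

f' r'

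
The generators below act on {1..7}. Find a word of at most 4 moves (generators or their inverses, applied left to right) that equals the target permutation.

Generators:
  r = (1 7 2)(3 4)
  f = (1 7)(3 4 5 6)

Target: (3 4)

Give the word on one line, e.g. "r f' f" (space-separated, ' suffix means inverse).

  after r: (1 7 2)(3 4)
  after r: (1 2 7)
  after r: (3 4)

r r r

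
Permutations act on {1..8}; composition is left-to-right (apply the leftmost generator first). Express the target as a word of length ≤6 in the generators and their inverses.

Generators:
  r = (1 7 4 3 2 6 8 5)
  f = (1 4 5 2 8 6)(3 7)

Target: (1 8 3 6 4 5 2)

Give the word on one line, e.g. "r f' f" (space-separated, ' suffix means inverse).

  after r': (1 5 8 6 2 3 4 7)
  after f: (1 2 7 4 3 5 6 8)
  after r: (1 6 5 8 7 3)(2 4)
  after f': (1 8 3 6 4 5 2)

r' f r f'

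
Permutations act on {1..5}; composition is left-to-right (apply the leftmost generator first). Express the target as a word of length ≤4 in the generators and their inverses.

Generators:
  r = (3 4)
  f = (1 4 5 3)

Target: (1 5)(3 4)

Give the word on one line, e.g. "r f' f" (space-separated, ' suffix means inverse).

f' f'

  after f': (1 3 5 4)
  after f': (1 5)(3 4)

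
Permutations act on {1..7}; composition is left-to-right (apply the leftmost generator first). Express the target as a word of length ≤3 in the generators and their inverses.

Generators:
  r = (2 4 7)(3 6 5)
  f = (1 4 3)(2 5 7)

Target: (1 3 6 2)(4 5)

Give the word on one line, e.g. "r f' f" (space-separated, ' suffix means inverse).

r' r' f'

  after r': (2 7 4)(3 5 6)
  after r': (2 4 7)(3 6 5)
  after f': (1 3 6 2)(4 5)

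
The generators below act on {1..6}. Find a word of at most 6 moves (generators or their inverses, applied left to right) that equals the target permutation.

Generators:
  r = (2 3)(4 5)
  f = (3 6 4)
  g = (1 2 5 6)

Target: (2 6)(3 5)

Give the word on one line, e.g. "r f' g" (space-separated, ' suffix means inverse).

f' r f r' r'

  after f': (3 4 6)
  after r: (2 3 5 4 6)
  after f: (2 6)(3 5)
  after r': (2 6 3 4 5)
  after r': (2 6)(3 5)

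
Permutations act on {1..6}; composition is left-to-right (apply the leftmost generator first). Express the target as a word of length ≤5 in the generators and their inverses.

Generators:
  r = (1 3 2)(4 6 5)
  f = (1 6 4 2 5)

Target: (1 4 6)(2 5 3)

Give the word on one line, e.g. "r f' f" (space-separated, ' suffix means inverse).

  after r': (1 2 3)(4 5 6)
  after f: (1 5 4)(2 3 6)
  after f: (2 3 4 6 5)
  after r': (1 2)(3 5)
  after f': (1 4 6)(2 5 3)

r' f f r' f'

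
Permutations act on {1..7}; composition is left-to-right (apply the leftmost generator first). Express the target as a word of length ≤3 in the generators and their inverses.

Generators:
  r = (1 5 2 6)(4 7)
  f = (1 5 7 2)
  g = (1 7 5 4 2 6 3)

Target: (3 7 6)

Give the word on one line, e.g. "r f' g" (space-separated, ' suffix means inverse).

r' g g

  after r': (1 6 2 5)(4 7)
  after g: (1 3)(2 4 5 7)
  after g: (3 7 6)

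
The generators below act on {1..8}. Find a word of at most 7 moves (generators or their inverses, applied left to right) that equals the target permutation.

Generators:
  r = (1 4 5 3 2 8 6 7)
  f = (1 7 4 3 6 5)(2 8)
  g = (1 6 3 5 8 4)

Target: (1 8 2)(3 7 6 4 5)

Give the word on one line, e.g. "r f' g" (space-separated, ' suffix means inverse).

g' r r r f'

  after g': (1 4 8 5 3 6)
  after r: (1 5 2 8 3 7)(4 6)
  after r: (1 3)(2 6 5 8)(4 7)
  after r: (1 2 7 5 6 3 4)
  after f': (1 8 2)(3 7 6 4 5)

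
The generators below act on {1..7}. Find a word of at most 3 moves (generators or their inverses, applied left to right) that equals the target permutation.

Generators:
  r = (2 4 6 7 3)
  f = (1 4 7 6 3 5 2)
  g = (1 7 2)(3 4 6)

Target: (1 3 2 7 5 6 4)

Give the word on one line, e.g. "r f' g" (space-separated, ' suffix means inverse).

g f' g'

  after g: (1 7 2)(3 4 6)
  after f': (1 4 7 5 3)
  after g': (1 3 2 7 5 6 4)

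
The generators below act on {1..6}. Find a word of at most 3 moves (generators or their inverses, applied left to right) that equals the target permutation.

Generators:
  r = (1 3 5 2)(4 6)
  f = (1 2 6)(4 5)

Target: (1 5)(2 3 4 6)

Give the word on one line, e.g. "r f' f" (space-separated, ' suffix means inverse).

  after f': (1 6 2)(4 5)
  after r: (1 4 2 3 5 6)
  after f: (1 5)(2 3 4 6)

f' r f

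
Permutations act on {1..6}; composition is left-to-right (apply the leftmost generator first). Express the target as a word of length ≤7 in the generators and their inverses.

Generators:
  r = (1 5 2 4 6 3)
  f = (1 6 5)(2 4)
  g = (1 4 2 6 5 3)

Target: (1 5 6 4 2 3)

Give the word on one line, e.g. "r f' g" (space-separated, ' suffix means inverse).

r r g f' r

  after r: (1 5 2 4 6 3)
  after r: (1 2 6)(3 5 4)
  after g: (1 6 4)(2 5)
  after f': (2 6)(4 5)
  after r: (1 5 6 4 2 3)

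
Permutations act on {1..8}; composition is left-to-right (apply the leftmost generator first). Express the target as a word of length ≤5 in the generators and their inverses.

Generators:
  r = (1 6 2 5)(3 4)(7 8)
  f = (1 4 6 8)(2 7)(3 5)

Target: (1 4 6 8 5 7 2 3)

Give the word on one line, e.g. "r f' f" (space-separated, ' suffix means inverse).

  after f: (1 4 6 8)(2 7)(3 5)
  after r: (1 3)(2 8 6 7 5 4)
  after f: (1 5 6 2)(3 4 7)
  after f: (1 3 6 7 5 8)(2 4)
  after r': (1 4 6 8 5 7 2 3)

f r f f r'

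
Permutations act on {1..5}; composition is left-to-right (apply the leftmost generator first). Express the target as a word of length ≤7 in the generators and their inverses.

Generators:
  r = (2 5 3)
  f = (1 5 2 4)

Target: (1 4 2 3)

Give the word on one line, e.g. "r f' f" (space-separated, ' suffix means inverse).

r r f f f

  after r: (2 5 3)
  after r: (2 3 5)
  after f: (1 5 4)(2 3)
  after f: (1 2 3 4 5)
  after f: (1 4 2 3)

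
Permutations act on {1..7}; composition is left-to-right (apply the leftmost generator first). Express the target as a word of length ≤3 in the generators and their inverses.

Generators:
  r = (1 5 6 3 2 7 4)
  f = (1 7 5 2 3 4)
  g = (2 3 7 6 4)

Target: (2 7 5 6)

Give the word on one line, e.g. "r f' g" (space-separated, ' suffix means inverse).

f' r g'

  after f': (1 4 3 2 5 7)
  after r: (2 6 3 7 5 4)
  after g': (2 7 5 6)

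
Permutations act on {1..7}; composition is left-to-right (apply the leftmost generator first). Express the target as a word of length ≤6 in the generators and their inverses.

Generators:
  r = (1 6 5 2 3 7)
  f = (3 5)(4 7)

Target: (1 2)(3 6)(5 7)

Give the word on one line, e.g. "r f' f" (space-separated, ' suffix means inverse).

  after r': (1 7 3 2 5 6)
  after r': (1 3 5)(2 6 7)
  after r': (1 2)(3 6)(5 7)
  after f: (1 2)(3 6 5 4 7)
  after f: (1 2)(3 6)(5 7)

r' r' r' f f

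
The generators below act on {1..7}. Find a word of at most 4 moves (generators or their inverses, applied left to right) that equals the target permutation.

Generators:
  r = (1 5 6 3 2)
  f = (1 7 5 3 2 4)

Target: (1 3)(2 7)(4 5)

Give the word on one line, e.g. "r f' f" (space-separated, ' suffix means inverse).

f' f' f'

  after f': (1 4 2 3 5 7)
  after f': (1 2 5)(3 7 4)
  after f': (1 3)(2 7)(4 5)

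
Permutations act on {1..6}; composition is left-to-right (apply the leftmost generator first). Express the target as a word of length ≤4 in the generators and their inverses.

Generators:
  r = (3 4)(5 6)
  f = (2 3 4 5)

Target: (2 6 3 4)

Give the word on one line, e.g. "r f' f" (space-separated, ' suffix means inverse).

  after r': (3 4)(5 6)
  after f': (2 5 6 4)
  after r: (2 6 3 4)

r' f' r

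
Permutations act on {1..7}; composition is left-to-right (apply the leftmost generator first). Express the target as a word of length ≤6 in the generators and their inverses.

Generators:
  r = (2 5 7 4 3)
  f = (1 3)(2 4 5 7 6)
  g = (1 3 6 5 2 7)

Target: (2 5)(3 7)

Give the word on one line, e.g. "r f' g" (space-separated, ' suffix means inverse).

  after g': (1 7 2 5 6 3)
  after f: (1 6)(2 7 4 5)
  after r: (1 6)(2 4 7 3)
  after g': (1 3 5 6 7)(2 4)
  after f: (2 5)(3 7)

g' f r g' f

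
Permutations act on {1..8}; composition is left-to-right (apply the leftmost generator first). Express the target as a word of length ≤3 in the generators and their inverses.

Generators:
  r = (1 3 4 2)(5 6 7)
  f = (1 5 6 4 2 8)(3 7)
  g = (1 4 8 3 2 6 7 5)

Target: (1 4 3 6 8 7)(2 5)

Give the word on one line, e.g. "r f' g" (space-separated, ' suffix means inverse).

g' f' g

  after g': (1 5 7 6 2 3 8 4)
  after f': (2 7 5 3)(4 8 6)
  after g: (1 4 3 6 8 7)(2 5)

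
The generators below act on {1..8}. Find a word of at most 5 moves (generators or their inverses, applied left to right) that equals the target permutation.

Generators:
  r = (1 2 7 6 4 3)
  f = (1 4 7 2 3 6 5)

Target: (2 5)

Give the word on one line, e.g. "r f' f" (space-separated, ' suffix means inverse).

  after f: (1 4 7 2 3 6 5)
  after f: (1 7 3 5 4 2 6)
  after f: (1 2 5 7 6 4 3)
  after r': (2 5)

f f f r'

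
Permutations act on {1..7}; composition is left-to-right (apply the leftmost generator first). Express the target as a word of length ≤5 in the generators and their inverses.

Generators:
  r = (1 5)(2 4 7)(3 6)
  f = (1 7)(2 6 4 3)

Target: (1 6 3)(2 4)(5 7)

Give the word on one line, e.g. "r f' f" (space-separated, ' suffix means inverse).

f r' f'

  after f: (1 7)(2 6 4 3)
  after r': (1 4 6 2 3 7 5)
  after f': (1 6 3)(2 4)(5 7)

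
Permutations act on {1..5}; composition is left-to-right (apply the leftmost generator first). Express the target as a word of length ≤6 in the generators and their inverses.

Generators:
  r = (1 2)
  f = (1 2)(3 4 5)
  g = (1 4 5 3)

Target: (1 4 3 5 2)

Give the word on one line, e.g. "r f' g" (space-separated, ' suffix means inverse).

r' f g r'

  after r': (1 2)
  after f: (3 4 5)
  after g: (1 4 3 5)
  after r': (1 4 3 5 2)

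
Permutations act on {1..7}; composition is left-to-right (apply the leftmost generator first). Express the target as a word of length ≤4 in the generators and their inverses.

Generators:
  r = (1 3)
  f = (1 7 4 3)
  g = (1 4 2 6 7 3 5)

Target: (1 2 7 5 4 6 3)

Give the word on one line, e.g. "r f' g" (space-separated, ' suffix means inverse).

  after g: (1 4 2 6 7 3 5)
  after g: (1 2 7 5 4 6 3)

g g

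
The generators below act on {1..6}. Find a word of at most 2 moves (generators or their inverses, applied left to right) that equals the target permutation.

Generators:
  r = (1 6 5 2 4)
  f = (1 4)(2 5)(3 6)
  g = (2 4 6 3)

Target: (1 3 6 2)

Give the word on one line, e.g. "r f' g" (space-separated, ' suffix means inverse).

r f

  after r: (1 6 5 2 4)
  after f: (1 3 6 2)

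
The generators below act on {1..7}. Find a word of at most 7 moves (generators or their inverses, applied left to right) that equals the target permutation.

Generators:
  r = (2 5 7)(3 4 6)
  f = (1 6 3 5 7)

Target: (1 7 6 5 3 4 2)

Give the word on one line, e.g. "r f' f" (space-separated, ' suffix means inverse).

f' f' r' f r'

  after f': (1 7 5 3 6)
  after f': (1 5 6 7 3)
  after r': (1 2 7 6 5 4 3)
  after f: (1 2)(3 6 7)(4 5)
  after r': (1 7 6 5 3 4 2)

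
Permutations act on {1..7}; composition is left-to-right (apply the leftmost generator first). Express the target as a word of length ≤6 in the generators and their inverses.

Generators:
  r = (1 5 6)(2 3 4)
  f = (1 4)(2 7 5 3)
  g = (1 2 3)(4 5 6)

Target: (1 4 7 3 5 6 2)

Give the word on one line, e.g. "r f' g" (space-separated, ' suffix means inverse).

r' g r f' r

  after r': (1 6 5)(2 4 3)
  after g: (1 4)(2 5)
  after r: (1 2 6)(3 4 5)
  after f': (1 3)(2 6 4 7)
  after r: (1 4 7 3 5 6 2)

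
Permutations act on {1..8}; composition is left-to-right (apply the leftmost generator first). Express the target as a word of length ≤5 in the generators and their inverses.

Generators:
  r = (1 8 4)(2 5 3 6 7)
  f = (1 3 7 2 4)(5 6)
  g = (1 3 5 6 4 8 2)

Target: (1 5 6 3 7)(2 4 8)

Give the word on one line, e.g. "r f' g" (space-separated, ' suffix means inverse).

r g f' f' g

  after r: (1 8 4)(2 5 3 6 7)
  after g: (1 2 6 7)(3 4)
  after f': (1 7 4)(2 5 6 3)
  after f': (1 3 7 2 6)
  after g: (1 5 6 3 7)(2 4 8)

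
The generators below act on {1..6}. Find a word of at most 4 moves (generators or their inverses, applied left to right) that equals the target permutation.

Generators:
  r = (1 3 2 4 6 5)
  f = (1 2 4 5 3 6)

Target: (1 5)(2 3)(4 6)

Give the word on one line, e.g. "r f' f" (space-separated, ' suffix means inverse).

f' f' f'

  after f': (1 6 3 5 4 2)
  after f': (1 3 4)(2 6 5)
  after f': (1 5)(2 3)(4 6)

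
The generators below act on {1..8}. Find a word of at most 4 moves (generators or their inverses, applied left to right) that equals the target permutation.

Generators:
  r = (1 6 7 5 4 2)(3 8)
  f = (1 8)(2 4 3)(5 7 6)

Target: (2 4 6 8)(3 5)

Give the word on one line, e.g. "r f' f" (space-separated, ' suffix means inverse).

f' r' r' f'

  after f': (1 8)(2 3 4)(5 6 7)
  after r': (1 3 5)(2 8)
  after r': (1 8 4 5 2 3 7 6)
  after f': (2 4 6 8)(3 5)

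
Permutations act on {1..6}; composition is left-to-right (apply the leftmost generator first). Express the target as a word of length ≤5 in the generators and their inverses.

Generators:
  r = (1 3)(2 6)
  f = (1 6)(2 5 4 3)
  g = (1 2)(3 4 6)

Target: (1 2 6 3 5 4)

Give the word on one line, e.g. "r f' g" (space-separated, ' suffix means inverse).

f f g r' r'

  after f: (1 6)(2 5 4 3)
  after f: (2 4)(3 5)
  after g: (1 2 6 3 5 4)
  after r': (1 6)(3 5 4)
  after r': (1 2 6 3 5 4)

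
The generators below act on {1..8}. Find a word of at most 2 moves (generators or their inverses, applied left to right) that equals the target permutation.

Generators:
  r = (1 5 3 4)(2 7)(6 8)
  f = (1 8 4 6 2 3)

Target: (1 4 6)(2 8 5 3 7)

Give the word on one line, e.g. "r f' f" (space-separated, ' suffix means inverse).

  after f': (1 3 2 6 4 8)
  after r: (1 4 6)(2 8 5 3 7)

f' r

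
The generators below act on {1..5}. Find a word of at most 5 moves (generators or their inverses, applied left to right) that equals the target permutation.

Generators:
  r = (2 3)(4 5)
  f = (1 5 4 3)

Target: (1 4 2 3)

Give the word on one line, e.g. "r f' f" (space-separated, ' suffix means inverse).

r' f f r f

  after r': (2 3)(4 5)
  after f: (1 5 3 2)
  after f: (1 4 3 2 5)
  after r: (1 5)(2 4)
  after f: (1 4 2 3)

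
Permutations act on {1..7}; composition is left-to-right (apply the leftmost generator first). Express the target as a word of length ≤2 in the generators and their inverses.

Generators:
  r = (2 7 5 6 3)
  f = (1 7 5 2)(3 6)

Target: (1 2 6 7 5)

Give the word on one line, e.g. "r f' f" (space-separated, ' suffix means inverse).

r' f'

  after r': (2 3 6 5 7)
  after f': (1 2 6 7 5)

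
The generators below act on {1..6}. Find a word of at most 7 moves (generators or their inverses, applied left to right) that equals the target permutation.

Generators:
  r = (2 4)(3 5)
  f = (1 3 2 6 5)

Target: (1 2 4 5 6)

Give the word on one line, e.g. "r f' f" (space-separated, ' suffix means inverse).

  after r: (2 4)(3 5)
  after f: (1 3)(2 4 6 5)
  after r': (1 5 4 6 3)
  after r': (1 3)(2 4 6 5)
  after f: (1 2 4 5 6)

r f r' r' f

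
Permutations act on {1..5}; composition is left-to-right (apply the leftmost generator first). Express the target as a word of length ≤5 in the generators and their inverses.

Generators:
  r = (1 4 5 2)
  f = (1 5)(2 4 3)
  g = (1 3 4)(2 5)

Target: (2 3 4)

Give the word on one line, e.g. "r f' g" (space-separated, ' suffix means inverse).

  after g: (1 3 4)(2 5)
  after f: (1 2)(4 5)
  after r': (1 5)
  after f': (2 3 4)

g f r' f'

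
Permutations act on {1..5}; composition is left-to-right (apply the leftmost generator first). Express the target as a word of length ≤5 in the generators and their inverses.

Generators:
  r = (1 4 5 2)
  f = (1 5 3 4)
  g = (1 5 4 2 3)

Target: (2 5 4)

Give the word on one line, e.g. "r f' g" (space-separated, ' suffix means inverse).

  after g': (1 3 2 4 5)
  after f: (1 4 3 2)
  after g': (1 5)(2 3 4)
  after f': (2 5 4)

g' f g' f'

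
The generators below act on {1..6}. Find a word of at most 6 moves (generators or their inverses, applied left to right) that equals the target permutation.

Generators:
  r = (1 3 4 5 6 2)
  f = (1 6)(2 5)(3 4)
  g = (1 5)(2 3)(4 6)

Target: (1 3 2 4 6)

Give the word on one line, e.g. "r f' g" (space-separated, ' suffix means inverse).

g' r f' r

  after g': (1 5)(2 3)(4 6)
  after r: (1 6 5 3)(2 4)
  after f': (2 3 6)(4 5)
  after r: (1 3 2 4 6)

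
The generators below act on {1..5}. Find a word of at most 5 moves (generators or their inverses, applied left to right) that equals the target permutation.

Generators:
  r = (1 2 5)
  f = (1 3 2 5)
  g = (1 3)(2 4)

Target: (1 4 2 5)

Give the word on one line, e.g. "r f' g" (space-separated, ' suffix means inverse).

  after r': (1 5 2)
  after f': (1 2 5 3)
  after g': (1 4 2 5)

r' f' g'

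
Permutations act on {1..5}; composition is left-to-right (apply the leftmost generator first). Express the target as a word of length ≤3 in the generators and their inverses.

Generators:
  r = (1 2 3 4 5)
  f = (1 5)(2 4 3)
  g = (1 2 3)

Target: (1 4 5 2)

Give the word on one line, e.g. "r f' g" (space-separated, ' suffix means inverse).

f' g' r'

  after f': (1 5)(2 3 4)
  after g': (1 5 3 4)
  after r': (1 4 5 2)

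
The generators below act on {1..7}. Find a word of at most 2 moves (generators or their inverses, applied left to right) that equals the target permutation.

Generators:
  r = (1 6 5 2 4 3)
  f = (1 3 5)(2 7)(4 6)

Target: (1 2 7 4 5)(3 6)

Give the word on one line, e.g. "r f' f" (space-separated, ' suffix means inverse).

  after f': (1 5 3)(2 7)(4 6)
  after r: (1 2 7 4 5)(3 6)

f' r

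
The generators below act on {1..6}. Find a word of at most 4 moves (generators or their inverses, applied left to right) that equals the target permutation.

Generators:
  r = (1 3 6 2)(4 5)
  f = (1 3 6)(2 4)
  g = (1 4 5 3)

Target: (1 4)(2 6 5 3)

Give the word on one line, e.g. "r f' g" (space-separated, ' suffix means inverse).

  after g: (1 4 5 3)
  after r: (1 5 6 2)
  after f: (1 5)(2 3 6 4)
  after r: (1 4)(2 6 5 3)

g r f r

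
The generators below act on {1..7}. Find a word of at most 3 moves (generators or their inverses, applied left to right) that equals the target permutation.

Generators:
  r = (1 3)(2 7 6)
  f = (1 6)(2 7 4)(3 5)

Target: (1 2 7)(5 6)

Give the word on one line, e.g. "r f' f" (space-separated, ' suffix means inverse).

f' r' f'

  after f': (1 6)(2 4 7)(3 5)
  after r': (1 7 6 3 5)(2 4)
  after f': (1 2 7)(5 6)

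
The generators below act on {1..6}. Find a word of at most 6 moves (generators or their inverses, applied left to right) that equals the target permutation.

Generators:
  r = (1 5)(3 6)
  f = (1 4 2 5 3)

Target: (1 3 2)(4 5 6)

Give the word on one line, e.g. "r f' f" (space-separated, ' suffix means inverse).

f' r f f r

  after f': (1 3 5 2 4)
  after r: (1 6 3)(2 4 5)
  after f: (1 6)(3 4)
  after f: (1 6 4)(2 5 3)
  after r: (1 3 2)(4 5 6)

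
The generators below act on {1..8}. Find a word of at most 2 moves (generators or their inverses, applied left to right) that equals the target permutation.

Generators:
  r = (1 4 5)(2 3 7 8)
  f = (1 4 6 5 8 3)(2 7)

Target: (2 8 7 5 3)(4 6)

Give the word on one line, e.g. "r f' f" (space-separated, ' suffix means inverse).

r f'

  after r: (1 4 5)(2 3 7 8)
  after f': (2 8 7 5 3)(4 6)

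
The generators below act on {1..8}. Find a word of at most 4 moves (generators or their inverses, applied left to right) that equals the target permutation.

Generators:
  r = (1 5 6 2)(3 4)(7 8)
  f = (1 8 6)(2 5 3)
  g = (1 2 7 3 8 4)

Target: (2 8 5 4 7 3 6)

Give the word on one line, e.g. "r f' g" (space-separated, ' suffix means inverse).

  after f': (1 6 8)(2 3 5)
  after r: (1 2 4 3 6 7 8 5)
  after g': (2 8 5 4 7 3 6)

f' r g'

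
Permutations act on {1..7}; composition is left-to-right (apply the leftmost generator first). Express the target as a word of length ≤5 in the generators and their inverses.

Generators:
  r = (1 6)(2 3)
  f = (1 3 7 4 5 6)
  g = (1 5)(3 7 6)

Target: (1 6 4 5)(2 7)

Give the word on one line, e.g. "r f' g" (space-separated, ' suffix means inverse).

g' r f

  after g': (1 5)(3 6 7)
  after r: (1 5 6 7 2 3)
  after f: (1 6 4 5)(2 7)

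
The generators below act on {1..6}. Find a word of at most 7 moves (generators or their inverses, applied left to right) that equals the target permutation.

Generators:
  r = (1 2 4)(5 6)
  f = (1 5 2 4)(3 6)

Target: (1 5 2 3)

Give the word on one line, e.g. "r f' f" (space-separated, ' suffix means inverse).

  after f': (1 4 2 5)(3 6)
  after r': (1 2 6 3 5 4)
  after f: (1 4 5)(2 3)
  after f: (2 6 3 4)
  after f: (1 5 2 3)

f' r' f f f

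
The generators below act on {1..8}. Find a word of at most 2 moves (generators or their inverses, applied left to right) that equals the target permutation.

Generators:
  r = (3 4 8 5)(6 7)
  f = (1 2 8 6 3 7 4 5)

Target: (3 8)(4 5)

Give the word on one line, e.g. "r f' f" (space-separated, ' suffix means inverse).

r' r'

  after r': (3 5 8 4)(6 7)
  after r': (3 8)(4 5)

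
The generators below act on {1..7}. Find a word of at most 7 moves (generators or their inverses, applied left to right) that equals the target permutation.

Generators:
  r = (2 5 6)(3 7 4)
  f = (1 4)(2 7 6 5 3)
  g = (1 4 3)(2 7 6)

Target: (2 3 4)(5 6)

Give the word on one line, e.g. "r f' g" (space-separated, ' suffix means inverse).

  after r: (2 5 6)(3 7 4)
  after f: (1 4 2 3 6 7)
  after g: (1 3 2)(4 7)
  after g: (2 4 6)(3 7)
  after r: (2 3 4)(5 6)

r f g g r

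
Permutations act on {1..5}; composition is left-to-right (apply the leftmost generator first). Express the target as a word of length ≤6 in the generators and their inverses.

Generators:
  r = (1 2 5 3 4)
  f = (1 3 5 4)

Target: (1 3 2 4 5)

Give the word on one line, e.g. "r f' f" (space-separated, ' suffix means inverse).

r' f' r' r' f

  after r': (1 4 3 5 2)
  after f': (1 5 2 4)
  after r': (1 2 3 5)
  after r': (2 5 4 3)
  after f: (1 3 2 4 5)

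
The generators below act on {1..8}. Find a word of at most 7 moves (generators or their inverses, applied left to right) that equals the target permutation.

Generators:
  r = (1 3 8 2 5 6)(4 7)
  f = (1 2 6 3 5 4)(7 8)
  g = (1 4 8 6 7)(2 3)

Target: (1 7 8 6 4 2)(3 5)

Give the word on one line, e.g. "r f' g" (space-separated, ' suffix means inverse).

g r' f g' r'

  after g: (1 4 8 6 7)(2 3)
  after r': (1 7 6 4 3 8 5 2)
  after f: (1 8 4 5 6)(3 7)
  after g': (1 4 5 8)(2 3 6 7)
  after r': (1 7 8 6 4 2)(3 5)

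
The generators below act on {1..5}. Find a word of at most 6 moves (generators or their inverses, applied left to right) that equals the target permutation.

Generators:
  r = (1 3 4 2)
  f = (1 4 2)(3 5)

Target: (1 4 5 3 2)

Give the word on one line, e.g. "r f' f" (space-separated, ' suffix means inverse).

  after f: (1 4 2)(3 5)
  after f: (1 2 4)
  after r: (3 4)
  after f: (1 4 5 3 2)

f f r f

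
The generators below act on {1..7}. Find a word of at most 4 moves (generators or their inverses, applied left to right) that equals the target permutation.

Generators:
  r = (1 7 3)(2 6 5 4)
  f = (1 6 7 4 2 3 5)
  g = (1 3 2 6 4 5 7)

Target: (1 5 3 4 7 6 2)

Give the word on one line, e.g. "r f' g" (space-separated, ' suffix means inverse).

  after r: (1 7 3)(2 6 5 4)
  after r: (1 3 7)(2 5)(4 6)
  after f: (1 5 3 4 7 6 2)

r r f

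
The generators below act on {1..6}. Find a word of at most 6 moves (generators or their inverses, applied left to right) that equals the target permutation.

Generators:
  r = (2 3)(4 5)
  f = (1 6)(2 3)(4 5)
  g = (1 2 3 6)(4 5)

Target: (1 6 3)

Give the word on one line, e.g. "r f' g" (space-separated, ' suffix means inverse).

r g' f f

  after r: (2 3)(4 5)
  after g': (1 6 3)
  after f: (2 3 6)(4 5)
  after f: (1 6 3)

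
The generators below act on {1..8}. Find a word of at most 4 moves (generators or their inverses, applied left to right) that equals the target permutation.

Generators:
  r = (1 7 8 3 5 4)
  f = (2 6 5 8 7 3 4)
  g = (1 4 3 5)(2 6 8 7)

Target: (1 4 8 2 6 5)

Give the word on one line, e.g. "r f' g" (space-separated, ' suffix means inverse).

  after r': (1 4 5 3 8 7)
  after g: (1 3 7 4)(2 6 8)
  after r: (1 5 4 7)(2 6 3 8)
  after r: (1 4 8 2 6 5)

r' g r r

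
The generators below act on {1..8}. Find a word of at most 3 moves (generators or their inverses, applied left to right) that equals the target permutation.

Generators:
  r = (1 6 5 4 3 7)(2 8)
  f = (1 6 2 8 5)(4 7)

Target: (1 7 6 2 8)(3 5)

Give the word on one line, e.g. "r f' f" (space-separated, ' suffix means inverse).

r f' r'

  after r: (1 6 5 4 3 7)(2 8)
  after f': (3 4)(5 7)(6 8)
  after r': (1 7 6 2 8)(3 5)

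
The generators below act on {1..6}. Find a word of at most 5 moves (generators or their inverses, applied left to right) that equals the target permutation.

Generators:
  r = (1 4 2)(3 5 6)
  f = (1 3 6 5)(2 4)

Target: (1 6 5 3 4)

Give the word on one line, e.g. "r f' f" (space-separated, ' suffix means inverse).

  after r: (1 4 2)(3 5 6)
  after f: (1 2 3)
  after r: (2 5 6 3 4)
  after f: (1 3 2)
  after r': (1 6 5 3 4)

r f r f r'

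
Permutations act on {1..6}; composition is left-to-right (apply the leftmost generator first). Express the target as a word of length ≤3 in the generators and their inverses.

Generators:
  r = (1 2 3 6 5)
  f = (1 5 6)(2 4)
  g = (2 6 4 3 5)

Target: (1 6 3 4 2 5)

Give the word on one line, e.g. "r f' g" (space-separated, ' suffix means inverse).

  after r': (1 5 6 3 2)
  after f: (1 6 3 4 2 5)

r' f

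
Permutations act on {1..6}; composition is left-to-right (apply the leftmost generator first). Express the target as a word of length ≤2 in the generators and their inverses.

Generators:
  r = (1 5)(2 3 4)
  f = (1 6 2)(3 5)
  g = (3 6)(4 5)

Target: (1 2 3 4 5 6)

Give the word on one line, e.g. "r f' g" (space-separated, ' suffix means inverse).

f' g

  after f': (1 2 6)(3 5)
  after g: (1 2 3 4 5 6)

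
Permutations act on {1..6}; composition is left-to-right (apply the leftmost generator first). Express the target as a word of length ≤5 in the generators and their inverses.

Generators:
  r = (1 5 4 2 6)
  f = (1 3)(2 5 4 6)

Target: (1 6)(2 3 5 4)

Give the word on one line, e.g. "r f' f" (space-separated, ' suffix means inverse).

  after f: (1 3)(2 5 4 6)
  after r': (1 3 6 4 2)
  after f': (2 3 4 6 5)
  after r': (1 6)(2 3 5 4)

f r' f' r'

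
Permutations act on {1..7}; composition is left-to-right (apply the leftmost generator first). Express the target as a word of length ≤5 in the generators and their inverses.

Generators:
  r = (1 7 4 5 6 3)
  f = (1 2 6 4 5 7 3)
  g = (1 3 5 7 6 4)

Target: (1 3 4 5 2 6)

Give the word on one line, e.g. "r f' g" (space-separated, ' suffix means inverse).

f' g' f'

  after f': (1 3 7 5 4 6 2)
  after g': (2 4 7 3 5 6)
  after f': (1 3 4 5 2 6)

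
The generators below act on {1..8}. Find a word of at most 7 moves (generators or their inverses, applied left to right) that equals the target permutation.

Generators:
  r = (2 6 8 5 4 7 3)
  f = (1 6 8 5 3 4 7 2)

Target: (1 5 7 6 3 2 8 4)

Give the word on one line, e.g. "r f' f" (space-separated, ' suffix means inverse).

  after f': (1 2 7 4 3 5 8 6)
  after f': (1 7 3 8)(2 4 5 6)
  after f': (1 4 8 2 3 6 7 5)
  after f': (1 3)(2 5)(4 6)(7 8)
  after f': (1 5 7 6 3 2 8 4)

f' f' f' f' f'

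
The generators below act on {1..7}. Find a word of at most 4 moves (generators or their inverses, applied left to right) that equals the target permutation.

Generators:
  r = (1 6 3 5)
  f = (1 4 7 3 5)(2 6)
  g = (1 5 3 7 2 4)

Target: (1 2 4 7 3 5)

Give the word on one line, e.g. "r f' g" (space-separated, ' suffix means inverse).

f f g

  after f: (1 4 7 3 5)(2 6)
  after f: (1 7 5 4 3)
  after g: (1 2 4 7 3 5)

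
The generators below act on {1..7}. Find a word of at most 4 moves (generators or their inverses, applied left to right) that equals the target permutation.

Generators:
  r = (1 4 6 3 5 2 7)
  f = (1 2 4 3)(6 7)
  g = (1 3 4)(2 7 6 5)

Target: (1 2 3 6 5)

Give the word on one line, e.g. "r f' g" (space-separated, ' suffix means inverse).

r' g f g'

  after r': (1 7 2 5 3 6 4)
  after g: (1 6)(3 5 4)
  after f: (1 7 6 2 4)(3 5)
  after g': (1 2 3 6 5)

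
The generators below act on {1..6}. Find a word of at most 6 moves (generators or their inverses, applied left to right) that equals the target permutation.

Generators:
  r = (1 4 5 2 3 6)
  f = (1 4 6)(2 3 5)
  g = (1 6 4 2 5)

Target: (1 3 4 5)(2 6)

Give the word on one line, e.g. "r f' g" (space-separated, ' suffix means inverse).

r' f' g r

  after r': (1 6 3 2 5 4)
  after f': (1 4 6 2 3 5)
  after g: (1 2 3)(5 6)
  after r: (1 3 4 5)(2 6)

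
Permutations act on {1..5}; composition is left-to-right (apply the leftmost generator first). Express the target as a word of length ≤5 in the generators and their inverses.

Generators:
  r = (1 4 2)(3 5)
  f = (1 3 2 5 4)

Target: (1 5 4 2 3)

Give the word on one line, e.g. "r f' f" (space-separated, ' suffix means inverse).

f r' f' r' f'

  after f: (1 3 2 5 4)
  after r': (1 5)(2 3 4)
  after f': (1 2)(3 5 4)
  after r': (1 4 5)
  after f': (1 5 4 2 3)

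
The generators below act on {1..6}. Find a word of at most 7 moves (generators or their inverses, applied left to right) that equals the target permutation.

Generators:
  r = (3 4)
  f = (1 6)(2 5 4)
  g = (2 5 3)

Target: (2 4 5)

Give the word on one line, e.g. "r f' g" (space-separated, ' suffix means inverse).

  after r': (3 4)
  after g: (2 5 3 4)
  after r: (2 5 4)
  after f': (1 6)
  after f': (2 4 5)

r' g r f' f'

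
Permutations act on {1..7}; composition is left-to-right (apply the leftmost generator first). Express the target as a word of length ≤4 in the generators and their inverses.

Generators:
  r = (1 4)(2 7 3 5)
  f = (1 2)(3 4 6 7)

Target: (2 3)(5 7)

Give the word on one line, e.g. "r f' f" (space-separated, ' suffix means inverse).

r r

  after r: (1 4)(2 7 3 5)
  after r: (2 3)(5 7)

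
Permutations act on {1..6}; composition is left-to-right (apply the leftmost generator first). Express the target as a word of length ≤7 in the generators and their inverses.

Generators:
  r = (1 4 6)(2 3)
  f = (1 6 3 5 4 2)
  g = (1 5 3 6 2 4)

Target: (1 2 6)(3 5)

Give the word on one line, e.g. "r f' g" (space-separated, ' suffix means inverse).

g' g' f g' f

  after g': (1 4 2 6 3 5)
  after g': (1 2 3)(4 6 5)
  after f: (2 5)(3 6 4)
  after g': (1 4 5 6 2)
  after f: (1 2 6)(3 5)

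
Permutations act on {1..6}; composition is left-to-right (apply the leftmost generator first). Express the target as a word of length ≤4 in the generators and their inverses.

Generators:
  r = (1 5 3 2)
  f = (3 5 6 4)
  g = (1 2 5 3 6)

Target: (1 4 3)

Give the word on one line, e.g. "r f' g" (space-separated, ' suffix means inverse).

  after g': (1 6 3 5 2)
  after r': (1 6 5 3)
  after f: (1 4 3)

g' r' f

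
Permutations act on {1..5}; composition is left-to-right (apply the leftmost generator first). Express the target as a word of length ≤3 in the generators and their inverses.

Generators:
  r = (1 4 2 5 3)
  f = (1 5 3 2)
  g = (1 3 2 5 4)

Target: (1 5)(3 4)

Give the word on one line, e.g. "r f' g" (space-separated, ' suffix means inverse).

  after g: (1 3 2 5 4)
  after r': (1 5)(3 4)

g r'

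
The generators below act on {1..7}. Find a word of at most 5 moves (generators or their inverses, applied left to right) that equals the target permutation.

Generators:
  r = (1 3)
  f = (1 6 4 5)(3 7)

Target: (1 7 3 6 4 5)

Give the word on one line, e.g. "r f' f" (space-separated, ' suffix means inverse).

r' f r r

  after r': (1 3)
  after f: (1 7 3 6 4 5)
  after r: (1 7)(3 6 4 5)
  after r: (1 7 3 6 4 5)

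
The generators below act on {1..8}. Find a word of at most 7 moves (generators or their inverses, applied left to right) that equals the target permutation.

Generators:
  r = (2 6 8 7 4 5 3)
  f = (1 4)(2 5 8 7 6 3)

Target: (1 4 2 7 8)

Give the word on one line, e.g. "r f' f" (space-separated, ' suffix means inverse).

r f' f' r' f'

  after r: (2 6 8 7 4 5 3)
  after f': (1 4 2 7)(5 6)
  after f': (2 8 5 7 4 3 6)
  after r': (2 6 3)(4 5 8)
  after f': (1 4 2 7 8)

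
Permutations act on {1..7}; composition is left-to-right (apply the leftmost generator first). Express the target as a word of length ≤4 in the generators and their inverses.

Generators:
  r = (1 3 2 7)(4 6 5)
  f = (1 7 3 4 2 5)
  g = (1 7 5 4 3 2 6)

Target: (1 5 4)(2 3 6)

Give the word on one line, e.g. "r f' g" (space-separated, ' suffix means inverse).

  after r': (1 7 2 3)(4 5 6)
  after g': (2 4 7 3 6 5)
  after f': (1 5 4)(2 3 6)

r' g' f'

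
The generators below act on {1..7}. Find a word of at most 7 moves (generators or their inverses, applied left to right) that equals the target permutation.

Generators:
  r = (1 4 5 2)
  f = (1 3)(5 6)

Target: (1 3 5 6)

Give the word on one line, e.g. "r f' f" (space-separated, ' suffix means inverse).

  after r': (1 2 5 4)
  after f: (1 2 6 5 4 3)
  after r: (2 6)(3 4)
  after f': (1 3 4)(2 5 6)
  after r: (1 3 5 6)

r' f r f' r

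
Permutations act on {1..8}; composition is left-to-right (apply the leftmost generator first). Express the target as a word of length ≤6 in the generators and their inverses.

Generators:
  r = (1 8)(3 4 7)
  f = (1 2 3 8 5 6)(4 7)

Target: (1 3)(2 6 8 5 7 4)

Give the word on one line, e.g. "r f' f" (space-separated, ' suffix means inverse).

  after f: (1 2 3 8 5 6)(4 7)
  after f: (1 3 5)(2 8 6)
  after r': (1 7 4 3 5 8 6 2)
  after f': (1 4 2 6)(3 8 5)
  after r': (1 3)(2 6 8 5 7 4)

f f r' f' r'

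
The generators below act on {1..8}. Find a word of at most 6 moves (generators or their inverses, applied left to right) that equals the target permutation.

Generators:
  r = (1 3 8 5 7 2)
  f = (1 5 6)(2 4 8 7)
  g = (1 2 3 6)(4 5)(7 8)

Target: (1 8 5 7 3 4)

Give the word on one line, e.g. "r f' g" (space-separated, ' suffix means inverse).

  after f: (1 5 6)(2 4 8 7)
  after r: (1 7)(2 4 5 6 3 8)
  after g': (1 8)(2 5 3 7 6)
  after g': (1 7 3 8 6)(2 4 5)
  after f': (1 8 5 7 3 4)

f r g' g' f'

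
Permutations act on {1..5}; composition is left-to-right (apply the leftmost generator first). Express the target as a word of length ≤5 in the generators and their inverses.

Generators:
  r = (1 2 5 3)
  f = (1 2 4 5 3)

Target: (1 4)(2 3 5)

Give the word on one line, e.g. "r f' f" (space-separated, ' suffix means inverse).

f f r

  after f: (1 2 4 5 3)
  after f: (1 4 3 2 5)
  after r: (1 4)(2 3 5)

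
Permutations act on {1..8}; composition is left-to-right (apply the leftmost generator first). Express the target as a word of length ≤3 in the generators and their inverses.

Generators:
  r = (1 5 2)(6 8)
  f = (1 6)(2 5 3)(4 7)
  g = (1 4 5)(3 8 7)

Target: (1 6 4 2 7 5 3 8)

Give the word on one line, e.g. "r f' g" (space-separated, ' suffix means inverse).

  after r: (1 5 2)(6 8)
  after g: (2 4 5)(3 8 6 7)
  after f': (1 6 4 2 7 5 3 8)

r g f'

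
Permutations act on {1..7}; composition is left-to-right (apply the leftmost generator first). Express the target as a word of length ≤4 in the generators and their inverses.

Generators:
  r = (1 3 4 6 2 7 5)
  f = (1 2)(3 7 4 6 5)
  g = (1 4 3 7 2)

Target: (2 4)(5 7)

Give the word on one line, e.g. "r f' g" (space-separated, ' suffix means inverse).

  after f: (1 2)(3 7 4 6 5)
  after r: (1 7 6)(2 3 5 4)
  after g: (1 2 7 6 4)(3 5)
  after f: (2 4)(5 7)

f r g f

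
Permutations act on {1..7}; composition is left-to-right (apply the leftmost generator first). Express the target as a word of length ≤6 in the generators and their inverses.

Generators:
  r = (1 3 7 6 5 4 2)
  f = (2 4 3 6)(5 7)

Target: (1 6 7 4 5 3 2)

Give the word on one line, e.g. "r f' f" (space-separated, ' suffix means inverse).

  after f': (2 6 3 4)(5 7)
  after f': (2 3)(4 6)
  after r': (1 2)(3 4 7)(5 6)
  after f': (1 6 7 4 5 3 2)

f' f' r' f'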